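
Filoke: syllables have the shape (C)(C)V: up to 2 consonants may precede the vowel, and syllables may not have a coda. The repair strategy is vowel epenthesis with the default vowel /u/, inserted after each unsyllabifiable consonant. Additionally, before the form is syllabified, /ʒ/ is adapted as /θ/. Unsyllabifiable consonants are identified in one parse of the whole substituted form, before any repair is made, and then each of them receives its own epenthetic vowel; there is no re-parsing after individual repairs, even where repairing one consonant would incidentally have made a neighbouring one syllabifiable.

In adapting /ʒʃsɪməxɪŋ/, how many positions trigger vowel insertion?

After substitution the input is /θʃsɪməxɪŋ/.
The unsyllabifiable consonants are /θ/, /ŋ/; each receives one epenthetic vowel.

2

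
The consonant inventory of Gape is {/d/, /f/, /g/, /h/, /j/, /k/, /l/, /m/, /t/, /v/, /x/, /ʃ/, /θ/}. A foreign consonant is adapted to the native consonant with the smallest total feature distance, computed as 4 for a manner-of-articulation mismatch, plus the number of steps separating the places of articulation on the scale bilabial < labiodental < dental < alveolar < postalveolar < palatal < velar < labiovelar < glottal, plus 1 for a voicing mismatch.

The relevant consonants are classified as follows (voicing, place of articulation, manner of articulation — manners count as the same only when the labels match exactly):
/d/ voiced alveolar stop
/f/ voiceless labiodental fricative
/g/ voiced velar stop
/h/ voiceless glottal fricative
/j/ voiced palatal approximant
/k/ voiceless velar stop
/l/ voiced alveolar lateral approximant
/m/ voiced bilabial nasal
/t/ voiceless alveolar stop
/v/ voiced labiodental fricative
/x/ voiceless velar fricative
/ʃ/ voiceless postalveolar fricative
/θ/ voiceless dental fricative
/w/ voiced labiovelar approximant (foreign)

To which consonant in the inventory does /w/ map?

j

/j/ is closest: same manner (approximant), place distance 2 (labiovelar→palatal), same voicing; total 2. Next closest is /g/ at distance 5.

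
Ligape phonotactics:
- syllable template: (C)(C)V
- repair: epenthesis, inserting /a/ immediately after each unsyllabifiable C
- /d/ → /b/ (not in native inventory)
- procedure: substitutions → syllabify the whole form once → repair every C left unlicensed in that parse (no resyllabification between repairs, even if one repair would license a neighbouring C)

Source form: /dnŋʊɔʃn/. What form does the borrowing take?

banŋʊɔʃana

Substitution: /d/ → /b/, giving /bnŋʊɔʃn/.
Under (C)(C)V, the unsyllabifiable consonants are /b/, /ʃ/, /n/ (no codas are permitted; onsets may contain at most 2 consonants).
Each unlicensed consonant becomes the onset of a new syllable: /b/ → /ba/, /ʃ/ → /ʃa/, /n/ → /na/.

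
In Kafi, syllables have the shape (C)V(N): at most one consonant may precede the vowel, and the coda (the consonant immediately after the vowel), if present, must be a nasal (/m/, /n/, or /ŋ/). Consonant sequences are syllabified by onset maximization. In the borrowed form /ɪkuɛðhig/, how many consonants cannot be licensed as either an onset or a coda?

Under (C)V(N), the unsyllabifiable consonants are /ð/, /g/ (only a nasal (/m/, /n/, or /ŋ/) is licensed in coda position; onsets are limited to one consonant).

2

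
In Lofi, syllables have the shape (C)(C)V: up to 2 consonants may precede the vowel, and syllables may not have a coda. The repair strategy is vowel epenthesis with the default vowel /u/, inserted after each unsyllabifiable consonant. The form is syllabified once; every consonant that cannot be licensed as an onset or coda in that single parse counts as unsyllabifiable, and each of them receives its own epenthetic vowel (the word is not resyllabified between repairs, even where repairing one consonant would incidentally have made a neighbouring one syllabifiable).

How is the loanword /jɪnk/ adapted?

Syllabifying with onset maximization leaves /n/, /k/ stranded (no codas are permitted; onsets may contain at most 2 consonants).
Epenthesis after each stranded consonant: /n/ → /nu/, /k/ → /ku/.

jɪnuku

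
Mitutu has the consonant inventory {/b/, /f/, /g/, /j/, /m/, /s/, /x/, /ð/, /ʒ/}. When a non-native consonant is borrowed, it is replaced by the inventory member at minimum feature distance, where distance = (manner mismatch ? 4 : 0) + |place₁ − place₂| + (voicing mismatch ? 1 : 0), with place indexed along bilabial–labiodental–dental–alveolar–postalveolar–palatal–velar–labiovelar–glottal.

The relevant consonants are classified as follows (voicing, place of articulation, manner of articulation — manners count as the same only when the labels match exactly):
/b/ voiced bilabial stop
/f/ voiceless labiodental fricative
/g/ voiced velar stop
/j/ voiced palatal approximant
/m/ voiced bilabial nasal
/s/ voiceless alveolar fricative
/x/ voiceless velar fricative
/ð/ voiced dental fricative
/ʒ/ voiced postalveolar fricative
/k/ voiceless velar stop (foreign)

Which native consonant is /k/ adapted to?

g

/g/ is closest: same manner (stop), place distance 0 (velar→velar), voicing differs (+1); total 1. Next closest is /x/ at distance 4.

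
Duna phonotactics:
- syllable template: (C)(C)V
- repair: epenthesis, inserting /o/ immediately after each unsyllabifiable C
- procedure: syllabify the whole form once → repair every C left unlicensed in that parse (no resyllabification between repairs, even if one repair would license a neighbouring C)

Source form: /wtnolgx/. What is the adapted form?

Under (C)(C)V, the unsyllabifiable consonants are /w/, /l/, /g/, /x/ (no codas are permitted; onsets may contain at most 2 consonants).
Inserting the epenthetic vowel yields /w/ → /wo/, /l/ → /lo/, /g/ → /go/, /x/ → /xo/.

wotnologoxo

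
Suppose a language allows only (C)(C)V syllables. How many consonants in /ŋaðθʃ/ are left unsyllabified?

3

Under (C)(C)V, the unsyllabifiable consonants are /ð/, /θ/, /ʃ/ (no codas are permitted; onsets may contain at most 2 consonants).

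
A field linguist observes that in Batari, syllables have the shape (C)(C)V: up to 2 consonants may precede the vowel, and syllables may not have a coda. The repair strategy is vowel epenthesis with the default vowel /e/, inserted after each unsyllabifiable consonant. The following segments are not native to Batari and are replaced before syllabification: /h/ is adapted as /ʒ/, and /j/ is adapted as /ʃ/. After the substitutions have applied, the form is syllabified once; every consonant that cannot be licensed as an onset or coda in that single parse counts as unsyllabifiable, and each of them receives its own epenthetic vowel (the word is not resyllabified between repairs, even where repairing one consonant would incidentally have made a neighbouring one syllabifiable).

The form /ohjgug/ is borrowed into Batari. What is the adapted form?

oʒeʃguge

Substitution: /h/ → /ʒ/, /j/ → /ʃ/, giving /oʒʃgug/.
The consonants /ʒ/, /g/ cannot be parsed into a legal (C)(C)V syllable (no codas are permitted; onsets may contain at most 2 consonants).
Each unlicensed consonant becomes the onset of a new syllable: /ʒ/ → /ʒe/, /g/ → /ge/.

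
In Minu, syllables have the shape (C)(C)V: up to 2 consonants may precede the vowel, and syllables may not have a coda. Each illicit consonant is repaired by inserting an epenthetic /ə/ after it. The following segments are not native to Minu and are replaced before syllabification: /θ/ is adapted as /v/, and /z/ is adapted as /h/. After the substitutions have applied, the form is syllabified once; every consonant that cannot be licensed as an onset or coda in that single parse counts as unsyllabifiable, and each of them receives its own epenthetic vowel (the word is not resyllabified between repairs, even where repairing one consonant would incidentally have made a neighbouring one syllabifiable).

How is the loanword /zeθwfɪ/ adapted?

Substitution: /z/ → /h/, /θ/ → /v/, giving /hevwfɪ/.
The consonants /v/ cannot be parsed into a legal (C)(C)V syllable (no codas are permitted; onsets may contain at most 2 consonants).
Epenthesis after each stranded consonant: /v/ → /və/.

hevəwfɪ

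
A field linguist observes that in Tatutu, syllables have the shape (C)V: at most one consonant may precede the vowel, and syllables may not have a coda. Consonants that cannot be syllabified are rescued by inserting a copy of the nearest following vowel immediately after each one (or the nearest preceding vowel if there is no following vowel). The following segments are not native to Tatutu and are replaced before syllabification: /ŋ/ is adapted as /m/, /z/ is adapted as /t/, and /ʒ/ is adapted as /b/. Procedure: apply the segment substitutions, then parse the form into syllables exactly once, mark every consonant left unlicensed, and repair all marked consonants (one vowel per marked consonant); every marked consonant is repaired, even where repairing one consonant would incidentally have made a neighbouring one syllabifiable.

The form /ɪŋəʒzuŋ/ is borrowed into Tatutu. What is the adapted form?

ɪməbutumu

Substitution: /ŋ/ → /m/, /ʒ/ → /b/, /z/ → /t/, giving /ɪməbtum/.
Under (C)V, the unsyllabifiable consonants are /b/, /m/ (no codas are permitted; onsets are limited to one consonant).
Each unlicensed consonant becomes the onset of a new syllable: /b/ → /bu/, /m/ → /mu/.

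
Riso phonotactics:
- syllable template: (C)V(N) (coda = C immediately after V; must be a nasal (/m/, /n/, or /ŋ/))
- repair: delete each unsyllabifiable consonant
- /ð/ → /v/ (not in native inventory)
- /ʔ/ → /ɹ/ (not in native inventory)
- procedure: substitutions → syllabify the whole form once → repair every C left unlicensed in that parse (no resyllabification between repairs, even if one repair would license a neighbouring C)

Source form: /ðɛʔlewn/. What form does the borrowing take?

vɛle

Substitution: /ð/ → /v/, /ʔ/ → /ɹ/, giving /vɛɹlewn/.
Syllabifying with onset maximization leaves /ɹ/, /w/, /n/ stranded (only a nasal (/m/, /n/, or /ŋ/) is licensed in coda position; onsets are limited to one consonant).
Deleting the stranded consonants removes /ɹ/, /w/, /n/.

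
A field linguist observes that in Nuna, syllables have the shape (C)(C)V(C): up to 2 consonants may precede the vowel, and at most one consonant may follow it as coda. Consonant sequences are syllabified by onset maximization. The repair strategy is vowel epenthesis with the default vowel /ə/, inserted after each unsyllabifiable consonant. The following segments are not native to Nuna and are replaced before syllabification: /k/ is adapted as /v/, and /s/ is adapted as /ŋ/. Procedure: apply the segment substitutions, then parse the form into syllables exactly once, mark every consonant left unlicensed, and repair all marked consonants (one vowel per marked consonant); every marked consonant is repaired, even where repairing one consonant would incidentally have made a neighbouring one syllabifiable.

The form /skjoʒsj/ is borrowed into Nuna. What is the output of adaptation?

Substitution: /s/ → /ŋ/, /k/ → /v/, giving /ŋvjoʒŋj/.
The consonants /ŋ/, /ŋ/, /j/ cannot be parsed into a legal (C)(C)V(C) syllable (at most one coda consonant is licensed; onsets may contain at most 2 consonants).
Inserting the epenthetic vowel yields /ŋ/ → /ŋə/, /ŋ/ → /ŋə/, /j/ → /jə/.

ŋəvjoʒŋəjə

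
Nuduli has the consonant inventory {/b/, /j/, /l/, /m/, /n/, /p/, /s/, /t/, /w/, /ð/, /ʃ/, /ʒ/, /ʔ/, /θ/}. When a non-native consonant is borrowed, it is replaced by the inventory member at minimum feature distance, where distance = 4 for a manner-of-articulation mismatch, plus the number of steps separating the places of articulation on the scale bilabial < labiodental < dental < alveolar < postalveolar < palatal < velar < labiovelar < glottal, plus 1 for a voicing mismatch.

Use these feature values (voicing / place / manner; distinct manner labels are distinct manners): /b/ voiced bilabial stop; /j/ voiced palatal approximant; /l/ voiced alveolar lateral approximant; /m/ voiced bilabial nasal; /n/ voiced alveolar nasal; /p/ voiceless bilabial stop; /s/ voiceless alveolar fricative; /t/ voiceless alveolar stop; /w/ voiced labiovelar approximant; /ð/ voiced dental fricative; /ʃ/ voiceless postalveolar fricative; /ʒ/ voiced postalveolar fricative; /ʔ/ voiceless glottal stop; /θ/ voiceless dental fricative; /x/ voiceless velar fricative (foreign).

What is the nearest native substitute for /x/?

/ʃ/ is closest: same manner (fricative), place distance 2 (velar→postalveolar), same voicing; total 2. Next closest is /s/ at distance 3.

ʃ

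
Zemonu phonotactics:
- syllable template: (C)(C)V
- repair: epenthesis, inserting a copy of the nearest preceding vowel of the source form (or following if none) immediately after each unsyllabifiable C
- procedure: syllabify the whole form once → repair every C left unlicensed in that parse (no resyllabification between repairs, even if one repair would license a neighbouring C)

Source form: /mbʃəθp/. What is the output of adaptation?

məbʃəθəpə

Under (C)(C)V, the unsyllabifiable consonants are /m/, /θ/, /p/ (no codas are permitted; onsets may contain at most 2 consonants).
Each unlicensed consonant becomes the onset of a new syllable: /m/ → /mə/, /θ/ → /θə/, /p/ → /pə/.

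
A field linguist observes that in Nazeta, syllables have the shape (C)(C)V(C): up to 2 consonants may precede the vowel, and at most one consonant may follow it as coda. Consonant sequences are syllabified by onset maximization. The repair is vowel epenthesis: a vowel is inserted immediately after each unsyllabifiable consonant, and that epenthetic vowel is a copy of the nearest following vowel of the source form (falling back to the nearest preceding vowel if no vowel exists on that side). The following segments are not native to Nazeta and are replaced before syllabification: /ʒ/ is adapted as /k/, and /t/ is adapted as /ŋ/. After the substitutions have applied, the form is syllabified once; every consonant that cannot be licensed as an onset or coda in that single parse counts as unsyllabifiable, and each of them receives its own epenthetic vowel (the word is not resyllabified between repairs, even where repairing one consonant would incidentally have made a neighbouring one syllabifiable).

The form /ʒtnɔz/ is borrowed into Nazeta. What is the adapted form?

kɔŋnɔz

Substitution: /ʒ/ → /k/, /t/ → /ŋ/, giving /kŋnɔz/.
Syllabifying with onset maximization leaves /k/ stranded (at most one coda consonant is licensed; onsets may contain at most 2 consonants).
Inserting the epenthetic vowel yields /k/ → /kɔ/.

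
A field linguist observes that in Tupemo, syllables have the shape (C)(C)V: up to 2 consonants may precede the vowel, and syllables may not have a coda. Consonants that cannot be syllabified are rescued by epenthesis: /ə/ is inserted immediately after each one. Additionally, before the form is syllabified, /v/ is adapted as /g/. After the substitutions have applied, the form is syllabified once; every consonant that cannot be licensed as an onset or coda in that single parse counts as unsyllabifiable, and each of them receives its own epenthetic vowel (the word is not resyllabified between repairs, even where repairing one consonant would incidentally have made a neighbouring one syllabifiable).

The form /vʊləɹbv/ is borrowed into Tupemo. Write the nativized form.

Substitution: /v/ → /g/, giving /gʊləɹbg/.
Syllabifying with onset maximization leaves /ɹ/, /b/, /g/ stranded (no codas are permitted; onsets may contain at most 2 consonants).
Each unlicensed consonant becomes the onset of a new syllable: /ɹ/ → /ɹə/, /b/ → /bə/, /g/ → /gə/.

gʊləɹəbəgə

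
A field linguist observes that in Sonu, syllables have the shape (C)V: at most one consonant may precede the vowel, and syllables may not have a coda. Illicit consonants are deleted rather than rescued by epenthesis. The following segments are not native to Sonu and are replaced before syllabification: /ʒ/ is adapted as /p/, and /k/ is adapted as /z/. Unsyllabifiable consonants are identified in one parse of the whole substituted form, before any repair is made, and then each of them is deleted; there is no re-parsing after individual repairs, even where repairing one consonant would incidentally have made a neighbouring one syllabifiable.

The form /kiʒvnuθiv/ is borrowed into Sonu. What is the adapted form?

zinuθi

Substitution: /k/ → /z/, /ʒ/ → /p/, giving /zipvnuθiv/.
The consonants /p/, /v/, /v/ cannot be parsed into a legal (C)V syllable (no codas are permitted; onsets are limited to one consonant).
Deleting the stranded consonants removes /p/, /v/, /v/.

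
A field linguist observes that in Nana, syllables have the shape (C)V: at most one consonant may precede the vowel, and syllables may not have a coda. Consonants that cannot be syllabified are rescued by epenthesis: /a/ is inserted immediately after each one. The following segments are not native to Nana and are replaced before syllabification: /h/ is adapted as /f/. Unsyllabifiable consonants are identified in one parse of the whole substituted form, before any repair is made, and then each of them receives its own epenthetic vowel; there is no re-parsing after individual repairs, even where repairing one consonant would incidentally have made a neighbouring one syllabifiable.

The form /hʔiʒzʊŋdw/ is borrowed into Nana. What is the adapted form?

Substitution: /h/ → /f/, giving /fʔiʒzʊŋdw/.
Under (C)V, the unsyllabifiable consonants are /f/, /ʒ/, /ŋ/, /d/, /w/ (no codas are permitted; onsets are limited to one consonant).
Each unlicensed consonant becomes the onset of a new syllable: /f/ → /fa/, /ʒ/ → /ʒa/, /ŋ/ → /ŋa/, /d/ → /da/, /w/ → /wa/.

faʔiʒazʊŋadawa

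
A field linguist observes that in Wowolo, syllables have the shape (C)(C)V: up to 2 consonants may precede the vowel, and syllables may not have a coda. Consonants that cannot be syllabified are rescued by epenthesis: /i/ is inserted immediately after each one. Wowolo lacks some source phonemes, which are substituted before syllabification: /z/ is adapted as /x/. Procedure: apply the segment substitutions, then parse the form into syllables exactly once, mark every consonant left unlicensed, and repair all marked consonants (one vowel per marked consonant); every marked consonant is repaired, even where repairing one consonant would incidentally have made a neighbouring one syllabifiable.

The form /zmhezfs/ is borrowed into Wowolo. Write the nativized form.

Substitution: /z/ → /x/, giving /xmhexfs/.
Under (C)(C)V, the unsyllabifiable consonants are /x/, /x/, /f/, /s/ (no codas are permitted; onsets may contain at most 2 consonants).
Epenthesis after each stranded consonant: /x/ → /xi/, /x/ → /xi/, /f/ → /fi/, /s/ → /si/.

ximhexifisi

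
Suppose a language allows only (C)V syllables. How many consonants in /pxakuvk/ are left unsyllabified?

Under (C)V, the unsyllabifiable consonants are /p/, /v/, /k/ (no codas are permitted; onsets are limited to one consonant).

3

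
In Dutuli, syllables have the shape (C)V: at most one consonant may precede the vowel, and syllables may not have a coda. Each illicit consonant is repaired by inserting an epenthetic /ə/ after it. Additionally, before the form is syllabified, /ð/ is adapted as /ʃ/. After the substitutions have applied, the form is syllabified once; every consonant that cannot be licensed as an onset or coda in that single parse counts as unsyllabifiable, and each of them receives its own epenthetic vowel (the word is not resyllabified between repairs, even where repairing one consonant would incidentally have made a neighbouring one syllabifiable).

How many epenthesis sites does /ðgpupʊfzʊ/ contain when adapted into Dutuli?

After substitution the input is /ʃgpupʊfzʊ/.
The unsyllabifiable consonants are /ʃ/, /g/, /f/; each receives one epenthetic vowel.

3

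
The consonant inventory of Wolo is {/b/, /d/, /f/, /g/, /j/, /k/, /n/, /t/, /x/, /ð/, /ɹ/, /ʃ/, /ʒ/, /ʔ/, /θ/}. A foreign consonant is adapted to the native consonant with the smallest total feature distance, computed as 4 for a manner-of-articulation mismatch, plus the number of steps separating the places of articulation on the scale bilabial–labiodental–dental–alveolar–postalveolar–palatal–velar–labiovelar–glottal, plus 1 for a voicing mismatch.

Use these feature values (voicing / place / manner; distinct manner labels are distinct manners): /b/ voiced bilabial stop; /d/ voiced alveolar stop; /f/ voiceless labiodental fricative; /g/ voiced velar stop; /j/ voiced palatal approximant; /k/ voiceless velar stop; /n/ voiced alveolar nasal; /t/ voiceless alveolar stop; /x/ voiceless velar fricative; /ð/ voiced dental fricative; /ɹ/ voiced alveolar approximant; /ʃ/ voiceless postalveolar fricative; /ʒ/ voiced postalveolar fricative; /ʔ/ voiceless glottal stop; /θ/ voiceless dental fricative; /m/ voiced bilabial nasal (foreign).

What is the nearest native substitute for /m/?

/n/ is closest: same manner (nasal), place distance 3 (bilabial→alveolar), same voicing; total 3. Next closest is /b/ at distance 4.

n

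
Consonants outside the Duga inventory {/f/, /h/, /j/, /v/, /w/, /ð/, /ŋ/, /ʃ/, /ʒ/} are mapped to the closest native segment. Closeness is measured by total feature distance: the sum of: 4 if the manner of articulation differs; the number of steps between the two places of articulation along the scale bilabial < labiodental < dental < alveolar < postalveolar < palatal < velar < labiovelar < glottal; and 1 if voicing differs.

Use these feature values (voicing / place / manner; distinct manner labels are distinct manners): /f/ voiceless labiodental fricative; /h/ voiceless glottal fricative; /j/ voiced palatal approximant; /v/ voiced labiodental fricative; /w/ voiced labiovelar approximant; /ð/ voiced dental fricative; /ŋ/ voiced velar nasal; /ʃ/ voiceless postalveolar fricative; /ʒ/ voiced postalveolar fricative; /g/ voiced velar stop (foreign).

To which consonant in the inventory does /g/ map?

ŋ

/ŋ/ is closest: manner differs (stop→nasal, +4), place distance 0 (velar→velar), same voicing; total 4. Next closest is /j/ at distance 5.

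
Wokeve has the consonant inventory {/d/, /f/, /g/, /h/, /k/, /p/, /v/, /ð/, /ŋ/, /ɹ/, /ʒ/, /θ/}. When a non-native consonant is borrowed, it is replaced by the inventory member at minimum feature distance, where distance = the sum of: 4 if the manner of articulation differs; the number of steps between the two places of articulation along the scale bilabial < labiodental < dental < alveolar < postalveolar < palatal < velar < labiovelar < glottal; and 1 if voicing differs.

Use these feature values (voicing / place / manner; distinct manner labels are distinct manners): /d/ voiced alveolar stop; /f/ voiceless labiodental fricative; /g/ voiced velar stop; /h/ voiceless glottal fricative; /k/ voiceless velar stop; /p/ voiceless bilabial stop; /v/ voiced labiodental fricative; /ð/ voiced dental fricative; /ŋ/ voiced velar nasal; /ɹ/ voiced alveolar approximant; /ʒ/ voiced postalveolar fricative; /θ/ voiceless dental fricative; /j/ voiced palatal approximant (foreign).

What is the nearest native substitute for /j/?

/ɹ/ is closest: same manner (approximant), place distance 2 (palatal→alveolar), same voicing; total 2. Next closest is /g/ at distance 5.

ɹ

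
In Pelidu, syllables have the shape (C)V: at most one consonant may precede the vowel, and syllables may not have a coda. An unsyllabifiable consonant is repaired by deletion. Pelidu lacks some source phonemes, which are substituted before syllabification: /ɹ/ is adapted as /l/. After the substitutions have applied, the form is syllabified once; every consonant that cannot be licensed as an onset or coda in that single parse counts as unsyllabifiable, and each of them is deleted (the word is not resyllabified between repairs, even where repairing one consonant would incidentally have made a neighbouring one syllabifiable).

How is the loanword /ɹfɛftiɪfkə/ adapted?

fɛtiɪkə

Substitution: /ɹ/ → /l/, giving /lfɛftiɪfkə/.
The consonants /l/, /f/, /f/ cannot be parsed into a legal (C)V syllable (no codas are permitted; onsets are limited to one consonant).
Deleting the stranded consonants removes /l/, /f/, /f/.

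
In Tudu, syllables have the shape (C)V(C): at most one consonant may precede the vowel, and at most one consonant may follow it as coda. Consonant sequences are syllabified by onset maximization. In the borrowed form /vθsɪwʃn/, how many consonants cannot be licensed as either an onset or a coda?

The consonants /v/, /θ/, /ʃ/, /n/ cannot be parsed into a legal (C)V(C) syllable (at most one coda consonant is licensed; onsets are limited to one consonant).

4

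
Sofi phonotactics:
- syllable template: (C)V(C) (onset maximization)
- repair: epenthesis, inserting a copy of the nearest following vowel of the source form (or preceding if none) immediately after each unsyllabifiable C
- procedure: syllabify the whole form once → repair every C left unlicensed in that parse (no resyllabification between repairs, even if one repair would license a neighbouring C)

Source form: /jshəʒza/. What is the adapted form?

jəsəhəʒza

The consonants /j/, /s/ cannot be parsed into a legal (C)V(C) syllable (at most one coda consonant is licensed; onsets are limited to one consonant).
Each unlicensed consonant becomes the onset of a new syllable: /j/ → /jə/, /s/ → /sə/.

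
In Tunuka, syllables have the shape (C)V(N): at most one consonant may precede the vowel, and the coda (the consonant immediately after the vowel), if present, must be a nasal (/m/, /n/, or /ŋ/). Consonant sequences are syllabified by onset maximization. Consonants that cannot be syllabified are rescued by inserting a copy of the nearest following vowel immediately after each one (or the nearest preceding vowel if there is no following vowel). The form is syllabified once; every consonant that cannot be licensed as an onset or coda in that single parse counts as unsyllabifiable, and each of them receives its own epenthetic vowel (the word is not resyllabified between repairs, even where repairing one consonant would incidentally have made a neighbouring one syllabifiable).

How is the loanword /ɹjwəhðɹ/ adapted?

Under (C)V(N), the unsyllabifiable consonants are /ɹ/, /j/, /h/, /ð/, /ɹ/ (only a nasal (/m/, /n/, or /ŋ/) is licensed in coda position; onsets are limited to one consonant).
Epenthesis after each stranded consonant: /ɹ/ → /ɹə/, /j/ → /jə/, /h/ → /hə/, /ð/ → /ðə/, /ɹ/ → /ɹə/.

ɹəjəwəhəðəɹə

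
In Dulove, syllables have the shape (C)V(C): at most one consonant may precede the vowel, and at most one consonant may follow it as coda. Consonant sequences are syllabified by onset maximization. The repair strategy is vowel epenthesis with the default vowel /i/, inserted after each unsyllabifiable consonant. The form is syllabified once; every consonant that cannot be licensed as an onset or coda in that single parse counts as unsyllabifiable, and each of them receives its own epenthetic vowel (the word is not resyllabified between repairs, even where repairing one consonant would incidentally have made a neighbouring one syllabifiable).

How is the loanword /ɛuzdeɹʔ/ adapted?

The consonants /ʔ/ cannot be parsed into a legal (C)V(C) syllable (at most one coda consonant is licensed; onsets are limited to one consonant).
Each unlicensed consonant becomes the onset of a new syllable: /ʔ/ → /ʔi/.

ɛuzdeɹʔi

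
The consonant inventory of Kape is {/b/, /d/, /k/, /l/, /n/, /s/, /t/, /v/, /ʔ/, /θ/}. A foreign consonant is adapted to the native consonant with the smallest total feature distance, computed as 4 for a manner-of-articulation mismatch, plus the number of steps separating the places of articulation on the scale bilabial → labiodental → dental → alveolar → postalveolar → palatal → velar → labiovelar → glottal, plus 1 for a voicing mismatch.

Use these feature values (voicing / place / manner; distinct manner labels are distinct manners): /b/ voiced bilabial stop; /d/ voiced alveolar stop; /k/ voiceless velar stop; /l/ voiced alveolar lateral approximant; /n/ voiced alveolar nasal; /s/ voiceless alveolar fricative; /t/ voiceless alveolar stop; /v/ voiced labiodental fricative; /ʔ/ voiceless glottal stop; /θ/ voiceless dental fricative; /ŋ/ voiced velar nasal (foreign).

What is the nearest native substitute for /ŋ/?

n

/n/ is closest: same manner (nasal), place distance 3 (velar→alveolar), same voicing; total 3. Next closest is /k/ at distance 5.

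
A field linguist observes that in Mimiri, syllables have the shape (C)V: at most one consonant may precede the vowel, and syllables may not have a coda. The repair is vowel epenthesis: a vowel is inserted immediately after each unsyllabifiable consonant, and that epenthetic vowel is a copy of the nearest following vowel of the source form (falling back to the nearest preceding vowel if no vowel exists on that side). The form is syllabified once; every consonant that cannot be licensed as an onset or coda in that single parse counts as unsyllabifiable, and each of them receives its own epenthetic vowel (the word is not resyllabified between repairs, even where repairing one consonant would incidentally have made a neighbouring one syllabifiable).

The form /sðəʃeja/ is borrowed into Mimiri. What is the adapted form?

Syllabifying with onset maximization leaves /s/ stranded (no codas are permitted; onsets are limited to one consonant).
Epenthesis after each stranded consonant: /s/ → /sə/.

səðəʃeja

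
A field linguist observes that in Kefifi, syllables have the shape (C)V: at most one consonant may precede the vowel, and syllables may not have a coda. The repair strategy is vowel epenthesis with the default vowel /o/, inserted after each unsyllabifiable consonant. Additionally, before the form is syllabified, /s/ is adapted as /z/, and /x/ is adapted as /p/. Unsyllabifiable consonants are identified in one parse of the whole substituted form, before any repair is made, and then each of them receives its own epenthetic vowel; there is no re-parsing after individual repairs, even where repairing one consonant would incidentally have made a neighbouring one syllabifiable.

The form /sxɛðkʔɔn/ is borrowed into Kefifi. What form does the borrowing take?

zopɛðokoʔɔno

Substitution: /s/ → /z/, /x/ → /p/, giving /zpɛðkʔɔn/.
Syllabifying with onset maximization leaves /z/, /ð/, /k/, /n/ stranded (no codas are permitted; onsets are limited to one consonant).
Each unlicensed consonant becomes the onset of a new syllable: /z/ → /zo/, /ð/ → /ðo/, /k/ → /ko/, /n/ → /no/.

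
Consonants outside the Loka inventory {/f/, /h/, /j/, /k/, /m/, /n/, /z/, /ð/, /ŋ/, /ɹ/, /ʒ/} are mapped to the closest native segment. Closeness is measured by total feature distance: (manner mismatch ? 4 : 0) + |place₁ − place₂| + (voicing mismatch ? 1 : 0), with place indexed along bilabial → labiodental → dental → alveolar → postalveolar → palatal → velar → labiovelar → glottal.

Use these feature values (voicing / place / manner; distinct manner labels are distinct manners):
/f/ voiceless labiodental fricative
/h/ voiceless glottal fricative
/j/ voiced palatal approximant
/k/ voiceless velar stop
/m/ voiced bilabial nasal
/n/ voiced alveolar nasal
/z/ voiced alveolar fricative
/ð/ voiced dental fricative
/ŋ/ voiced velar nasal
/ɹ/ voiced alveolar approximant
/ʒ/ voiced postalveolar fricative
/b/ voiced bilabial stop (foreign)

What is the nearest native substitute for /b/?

/m/ is closest: manner differs (stop→nasal, +4), place distance 0 (bilabial→bilabial), same voicing; total 4. Next closest is /f/ at distance 6.

m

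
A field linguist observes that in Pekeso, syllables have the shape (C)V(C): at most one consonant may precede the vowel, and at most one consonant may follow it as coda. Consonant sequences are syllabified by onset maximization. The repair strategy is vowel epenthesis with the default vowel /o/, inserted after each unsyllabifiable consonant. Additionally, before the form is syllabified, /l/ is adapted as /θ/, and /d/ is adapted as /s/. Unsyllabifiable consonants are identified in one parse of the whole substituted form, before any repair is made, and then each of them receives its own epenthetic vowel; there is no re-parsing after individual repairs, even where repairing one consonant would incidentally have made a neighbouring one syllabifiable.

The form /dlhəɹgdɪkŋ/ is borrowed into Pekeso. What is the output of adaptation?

soθohəɹgosɪkŋo

Substitution: /d/ → /s/, /l/ → /θ/, giving /sθhəɹgsɪkŋ/.
Under (C)V(C), the unsyllabifiable consonants are /s/, /θ/, /g/, /ŋ/ (at most one coda consonant is licensed; onsets are limited to one consonant).
Inserting the epenthetic vowel yields /s/ → /so/, /θ/ → /θo/, /g/ → /go/, /ŋ/ → /ŋo/.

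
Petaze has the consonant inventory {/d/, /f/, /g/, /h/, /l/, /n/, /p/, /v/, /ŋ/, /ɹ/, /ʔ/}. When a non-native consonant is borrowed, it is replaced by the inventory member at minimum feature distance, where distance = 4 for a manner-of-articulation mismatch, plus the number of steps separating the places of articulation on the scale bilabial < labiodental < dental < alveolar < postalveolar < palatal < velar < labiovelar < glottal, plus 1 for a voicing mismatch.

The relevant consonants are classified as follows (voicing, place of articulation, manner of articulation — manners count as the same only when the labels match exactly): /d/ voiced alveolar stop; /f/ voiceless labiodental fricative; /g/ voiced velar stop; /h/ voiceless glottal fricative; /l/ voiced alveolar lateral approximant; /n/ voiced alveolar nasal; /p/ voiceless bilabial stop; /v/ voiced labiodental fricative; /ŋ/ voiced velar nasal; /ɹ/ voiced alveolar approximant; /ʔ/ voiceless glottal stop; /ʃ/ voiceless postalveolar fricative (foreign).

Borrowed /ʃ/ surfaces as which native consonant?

/f/ is closest: same manner (fricative), place distance 3 (postalveolar→labiodental), same voicing; total 3. Next closest is /h/ at distance 4.

f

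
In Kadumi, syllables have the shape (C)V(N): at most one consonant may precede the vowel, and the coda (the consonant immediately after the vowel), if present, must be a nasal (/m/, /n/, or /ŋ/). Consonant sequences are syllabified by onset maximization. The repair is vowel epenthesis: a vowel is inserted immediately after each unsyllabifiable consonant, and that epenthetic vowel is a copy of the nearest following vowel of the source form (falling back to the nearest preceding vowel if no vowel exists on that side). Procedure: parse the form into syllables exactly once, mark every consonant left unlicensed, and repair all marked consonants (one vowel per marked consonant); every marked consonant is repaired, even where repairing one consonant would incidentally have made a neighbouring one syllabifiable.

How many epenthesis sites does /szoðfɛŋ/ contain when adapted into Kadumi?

2

The unsyllabifiable consonants are /s/, /ð/; each receives one epenthetic vowel.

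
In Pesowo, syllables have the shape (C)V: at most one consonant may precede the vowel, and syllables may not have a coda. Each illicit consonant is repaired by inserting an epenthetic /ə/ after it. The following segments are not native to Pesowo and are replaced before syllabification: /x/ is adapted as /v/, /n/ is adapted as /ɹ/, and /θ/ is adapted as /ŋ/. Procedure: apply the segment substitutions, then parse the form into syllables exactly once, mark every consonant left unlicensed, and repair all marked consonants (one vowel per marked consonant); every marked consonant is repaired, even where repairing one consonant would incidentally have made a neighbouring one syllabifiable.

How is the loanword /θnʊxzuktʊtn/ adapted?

ŋəɹʊvəzukətʊtəɹə

Substitution: /θ/ → /ŋ/, /n/ → /ɹ/, /x/ → /v/, giving /ŋɹʊvzuktʊtɹ/.
The consonants /ŋ/, /v/, /k/, /t/, /ɹ/ cannot be parsed into a legal (C)V syllable (no codas are permitted; onsets are limited to one consonant).
Inserting the epenthetic vowel yields /ŋ/ → /ŋə/, /v/ → /və/, /k/ → /kə/, /t/ → /tə/, /ɹ/ → /ɹə/.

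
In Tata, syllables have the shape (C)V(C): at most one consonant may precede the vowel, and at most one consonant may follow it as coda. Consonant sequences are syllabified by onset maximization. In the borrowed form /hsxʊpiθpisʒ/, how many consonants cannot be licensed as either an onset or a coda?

Under (C)V(C), the unsyllabifiable consonants are /h/, /s/, /ʒ/ (at most one coda consonant is licensed; onsets are limited to one consonant).

3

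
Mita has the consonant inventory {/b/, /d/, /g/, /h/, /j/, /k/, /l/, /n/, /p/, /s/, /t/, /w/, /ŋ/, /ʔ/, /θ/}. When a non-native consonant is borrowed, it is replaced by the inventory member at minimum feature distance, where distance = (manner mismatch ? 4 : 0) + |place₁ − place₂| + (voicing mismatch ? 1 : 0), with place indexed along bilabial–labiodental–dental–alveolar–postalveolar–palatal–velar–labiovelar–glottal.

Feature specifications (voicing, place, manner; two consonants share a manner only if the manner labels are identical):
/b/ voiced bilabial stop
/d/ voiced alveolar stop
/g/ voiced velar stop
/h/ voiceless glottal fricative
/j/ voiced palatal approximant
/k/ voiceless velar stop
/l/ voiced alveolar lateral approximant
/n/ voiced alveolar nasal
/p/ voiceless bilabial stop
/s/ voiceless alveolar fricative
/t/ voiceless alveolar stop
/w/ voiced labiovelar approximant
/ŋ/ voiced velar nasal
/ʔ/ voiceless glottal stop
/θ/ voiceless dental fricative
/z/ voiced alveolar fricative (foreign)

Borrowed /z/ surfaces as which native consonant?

/s/ is closest: same manner (fricative), place distance 0 (alveolar→alveolar), voicing differs (+1); total 1. Next closest is /θ/ at distance 2.

s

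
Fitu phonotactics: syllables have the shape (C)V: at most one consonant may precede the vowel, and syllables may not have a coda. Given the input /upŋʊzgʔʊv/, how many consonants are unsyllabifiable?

4

The consonants /p/, /z/, /g/, /v/ cannot be parsed into a legal (C)V syllable (no codas are permitted; onsets are limited to one consonant).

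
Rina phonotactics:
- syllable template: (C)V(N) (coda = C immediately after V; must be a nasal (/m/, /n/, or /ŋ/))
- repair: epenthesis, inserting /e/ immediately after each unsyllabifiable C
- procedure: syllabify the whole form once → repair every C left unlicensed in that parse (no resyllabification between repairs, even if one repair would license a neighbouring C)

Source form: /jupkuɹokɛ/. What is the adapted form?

jupekuɹokɛ

Syllabifying with onset maximization leaves /p/ stranded (only a nasal (/m/, /n/, or /ŋ/) is licensed in coda position; onsets are limited to one consonant).
Epenthesis after each stranded consonant: /p/ → /pe/.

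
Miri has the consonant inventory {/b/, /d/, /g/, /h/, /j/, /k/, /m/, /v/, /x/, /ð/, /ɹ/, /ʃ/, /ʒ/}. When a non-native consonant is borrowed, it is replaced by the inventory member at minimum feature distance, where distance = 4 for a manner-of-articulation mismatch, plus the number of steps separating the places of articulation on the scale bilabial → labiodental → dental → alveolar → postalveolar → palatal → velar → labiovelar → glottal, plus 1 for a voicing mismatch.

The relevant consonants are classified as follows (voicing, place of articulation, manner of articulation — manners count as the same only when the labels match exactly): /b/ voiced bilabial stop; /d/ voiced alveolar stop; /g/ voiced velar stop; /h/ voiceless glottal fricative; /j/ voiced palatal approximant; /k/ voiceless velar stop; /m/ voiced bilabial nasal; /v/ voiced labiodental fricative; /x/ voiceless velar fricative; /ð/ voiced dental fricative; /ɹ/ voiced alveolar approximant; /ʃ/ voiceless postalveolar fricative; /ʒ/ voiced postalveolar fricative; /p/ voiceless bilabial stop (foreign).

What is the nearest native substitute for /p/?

/b/ is closest: same manner (stop), place distance 0 (bilabial→bilabial), voicing differs (+1); total 1. Next closest is /d/ at distance 4.

b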